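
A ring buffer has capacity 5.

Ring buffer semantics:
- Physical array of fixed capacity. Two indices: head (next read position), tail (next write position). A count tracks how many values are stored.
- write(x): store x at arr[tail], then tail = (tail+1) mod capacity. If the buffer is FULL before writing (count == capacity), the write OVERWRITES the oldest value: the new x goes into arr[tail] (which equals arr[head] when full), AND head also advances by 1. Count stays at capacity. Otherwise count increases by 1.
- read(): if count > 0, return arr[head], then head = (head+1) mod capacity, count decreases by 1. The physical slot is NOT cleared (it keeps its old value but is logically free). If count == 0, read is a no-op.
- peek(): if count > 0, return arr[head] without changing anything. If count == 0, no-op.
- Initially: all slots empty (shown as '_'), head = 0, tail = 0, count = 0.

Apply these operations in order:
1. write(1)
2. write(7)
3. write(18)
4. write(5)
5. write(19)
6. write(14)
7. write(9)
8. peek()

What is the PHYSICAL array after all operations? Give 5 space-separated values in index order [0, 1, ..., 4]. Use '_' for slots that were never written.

After op 1 (write(1)): arr=[1 _ _ _ _] head=0 tail=1 count=1
After op 2 (write(7)): arr=[1 7 _ _ _] head=0 tail=2 count=2
After op 3 (write(18)): arr=[1 7 18 _ _] head=0 tail=3 count=3
After op 4 (write(5)): arr=[1 7 18 5 _] head=0 tail=4 count=4
After op 5 (write(19)): arr=[1 7 18 5 19] head=0 tail=0 count=5
After op 6 (write(14)): arr=[14 7 18 5 19] head=1 tail=1 count=5
After op 7 (write(9)): arr=[14 9 18 5 19] head=2 tail=2 count=5
After op 8 (peek()): arr=[14 9 18 5 19] head=2 tail=2 count=5

Answer: 14 9 18 5 19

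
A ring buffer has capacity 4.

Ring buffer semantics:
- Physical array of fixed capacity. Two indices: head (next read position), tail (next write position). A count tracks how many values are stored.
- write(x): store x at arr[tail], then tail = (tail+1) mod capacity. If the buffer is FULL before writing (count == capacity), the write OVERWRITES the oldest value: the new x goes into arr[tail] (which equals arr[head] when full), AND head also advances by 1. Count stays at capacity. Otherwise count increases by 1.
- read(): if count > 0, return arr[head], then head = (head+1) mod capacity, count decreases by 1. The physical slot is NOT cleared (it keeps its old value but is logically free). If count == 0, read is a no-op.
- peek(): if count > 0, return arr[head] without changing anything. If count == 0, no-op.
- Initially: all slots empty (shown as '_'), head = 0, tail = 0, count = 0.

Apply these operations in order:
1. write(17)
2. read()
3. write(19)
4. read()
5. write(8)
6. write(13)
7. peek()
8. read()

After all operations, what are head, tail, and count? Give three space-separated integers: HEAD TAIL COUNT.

Answer: 3 0 1

Derivation:
After op 1 (write(17)): arr=[17 _ _ _] head=0 tail=1 count=1
After op 2 (read()): arr=[17 _ _ _] head=1 tail=1 count=0
After op 3 (write(19)): arr=[17 19 _ _] head=1 tail=2 count=1
After op 4 (read()): arr=[17 19 _ _] head=2 tail=2 count=0
After op 5 (write(8)): arr=[17 19 8 _] head=2 tail=3 count=1
After op 6 (write(13)): arr=[17 19 8 13] head=2 tail=0 count=2
After op 7 (peek()): arr=[17 19 8 13] head=2 tail=0 count=2
After op 8 (read()): arr=[17 19 8 13] head=3 tail=0 count=1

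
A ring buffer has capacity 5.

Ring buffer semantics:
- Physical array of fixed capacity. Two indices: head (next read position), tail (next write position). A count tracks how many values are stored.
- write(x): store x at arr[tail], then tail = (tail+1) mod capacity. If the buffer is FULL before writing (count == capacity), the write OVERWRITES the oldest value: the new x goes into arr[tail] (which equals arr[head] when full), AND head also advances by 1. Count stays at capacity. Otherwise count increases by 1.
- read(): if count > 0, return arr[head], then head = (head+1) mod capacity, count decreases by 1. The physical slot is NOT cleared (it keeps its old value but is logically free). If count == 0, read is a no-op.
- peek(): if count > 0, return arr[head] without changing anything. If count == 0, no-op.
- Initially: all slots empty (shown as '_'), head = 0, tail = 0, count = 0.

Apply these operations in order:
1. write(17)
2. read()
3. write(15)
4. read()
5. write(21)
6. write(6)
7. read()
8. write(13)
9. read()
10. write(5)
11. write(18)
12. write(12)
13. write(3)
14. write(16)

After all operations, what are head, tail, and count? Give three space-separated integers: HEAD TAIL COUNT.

Answer: 0 0 5

Derivation:
After op 1 (write(17)): arr=[17 _ _ _ _] head=0 tail=1 count=1
After op 2 (read()): arr=[17 _ _ _ _] head=1 tail=1 count=0
After op 3 (write(15)): arr=[17 15 _ _ _] head=1 tail=2 count=1
After op 4 (read()): arr=[17 15 _ _ _] head=2 tail=2 count=0
After op 5 (write(21)): arr=[17 15 21 _ _] head=2 tail=3 count=1
After op 6 (write(6)): arr=[17 15 21 6 _] head=2 tail=4 count=2
After op 7 (read()): arr=[17 15 21 6 _] head=3 tail=4 count=1
After op 8 (write(13)): arr=[17 15 21 6 13] head=3 tail=0 count=2
After op 9 (read()): arr=[17 15 21 6 13] head=4 tail=0 count=1
After op 10 (write(5)): arr=[5 15 21 6 13] head=4 tail=1 count=2
After op 11 (write(18)): arr=[5 18 21 6 13] head=4 tail=2 count=3
After op 12 (write(12)): arr=[5 18 12 6 13] head=4 tail=3 count=4
After op 13 (write(3)): arr=[5 18 12 3 13] head=4 tail=4 count=5
After op 14 (write(16)): arr=[5 18 12 3 16] head=0 tail=0 count=5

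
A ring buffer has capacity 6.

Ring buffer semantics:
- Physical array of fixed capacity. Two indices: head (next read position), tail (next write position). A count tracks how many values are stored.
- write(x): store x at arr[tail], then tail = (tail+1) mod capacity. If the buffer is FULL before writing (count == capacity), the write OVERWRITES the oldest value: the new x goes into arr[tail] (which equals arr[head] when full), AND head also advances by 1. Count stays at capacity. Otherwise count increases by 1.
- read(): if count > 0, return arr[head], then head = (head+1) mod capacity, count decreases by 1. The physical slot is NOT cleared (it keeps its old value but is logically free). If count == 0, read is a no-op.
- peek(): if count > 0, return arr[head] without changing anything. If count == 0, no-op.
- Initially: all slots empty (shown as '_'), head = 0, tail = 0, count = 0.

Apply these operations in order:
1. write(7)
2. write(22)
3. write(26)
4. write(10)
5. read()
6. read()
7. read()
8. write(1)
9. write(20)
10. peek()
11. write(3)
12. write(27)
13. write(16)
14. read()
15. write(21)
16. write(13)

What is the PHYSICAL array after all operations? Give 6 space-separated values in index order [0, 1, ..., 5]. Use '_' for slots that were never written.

After op 1 (write(7)): arr=[7 _ _ _ _ _] head=0 tail=1 count=1
After op 2 (write(22)): arr=[7 22 _ _ _ _] head=0 tail=2 count=2
After op 3 (write(26)): arr=[7 22 26 _ _ _] head=0 tail=3 count=3
After op 4 (write(10)): arr=[7 22 26 10 _ _] head=0 tail=4 count=4
After op 5 (read()): arr=[7 22 26 10 _ _] head=1 tail=4 count=3
After op 6 (read()): arr=[7 22 26 10 _ _] head=2 tail=4 count=2
After op 7 (read()): arr=[7 22 26 10 _ _] head=3 tail=4 count=1
After op 8 (write(1)): arr=[7 22 26 10 1 _] head=3 tail=5 count=2
After op 9 (write(20)): arr=[7 22 26 10 1 20] head=3 tail=0 count=3
After op 10 (peek()): arr=[7 22 26 10 1 20] head=3 tail=0 count=3
After op 11 (write(3)): arr=[3 22 26 10 1 20] head=3 tail=1 count=4
After op 12 (write(27)): arr=[3 27 26 10 1 20] head=3 tail=2 count=5
After op 13 (write(16)): arr=[3 27 16 10 1 20] head=3 tail=3 count=6
After op 14 (read()): arr=[3 27 16 10 1 20] head=4 tail=3 count=5
After op 15 (write(21)): arr=[3 27 16 21 1 20] head=4 tail=4 count=6
After op 16 (write(13)): arr=[3 27 16 21 13 20] head=5 tail=5 count=6

Answer: 3 27 16 21 13 20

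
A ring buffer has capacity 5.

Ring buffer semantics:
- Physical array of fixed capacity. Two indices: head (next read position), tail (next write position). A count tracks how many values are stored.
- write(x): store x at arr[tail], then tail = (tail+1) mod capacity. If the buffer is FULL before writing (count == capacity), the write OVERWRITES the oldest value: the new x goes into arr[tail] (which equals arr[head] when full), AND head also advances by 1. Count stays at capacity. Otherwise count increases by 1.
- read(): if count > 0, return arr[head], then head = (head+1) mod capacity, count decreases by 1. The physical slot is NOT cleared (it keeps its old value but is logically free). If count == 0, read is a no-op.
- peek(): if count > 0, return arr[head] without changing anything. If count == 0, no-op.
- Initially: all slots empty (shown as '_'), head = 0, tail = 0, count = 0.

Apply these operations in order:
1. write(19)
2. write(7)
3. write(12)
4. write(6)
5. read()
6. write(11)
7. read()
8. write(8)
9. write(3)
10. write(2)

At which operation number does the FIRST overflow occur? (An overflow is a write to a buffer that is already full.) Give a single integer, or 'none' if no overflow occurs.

After op 1 (write(19)): arr=[19 _ _ _ _] head=0 tail=1 count=1
After op 2 (write(7)): arr=[19 7 _ _ _] head=0 tail=2 count=2
After op 3 (write(12)): arr=[19 7 12 _ _] head=0 tail=3 count=3
After op 4 (write(6)): arr=[19 7 12 6 _] head=0 tail=4 count=4
After op 5 (read()): arr=[19 7 12 6 _] head=1 tail=4 count=3
After op 6 (write(11)): arr=[19 7 12 6 11] head=1 tail=0 count=4
After op 7 (read()): arr=[19 7 12 6 11] head=2 tail=0 count=3
After op 8 (write(8)): arr=[8 7 12 6 11] head=2 tail=1 count=4
After op 9 (write(3)): arr=[8 3 12 6 11] head=2 tail=2 count=5
After op 10 (write(2)): arr=[8 3 2 6 11] head=3 tail=3 count=5

Answer: 10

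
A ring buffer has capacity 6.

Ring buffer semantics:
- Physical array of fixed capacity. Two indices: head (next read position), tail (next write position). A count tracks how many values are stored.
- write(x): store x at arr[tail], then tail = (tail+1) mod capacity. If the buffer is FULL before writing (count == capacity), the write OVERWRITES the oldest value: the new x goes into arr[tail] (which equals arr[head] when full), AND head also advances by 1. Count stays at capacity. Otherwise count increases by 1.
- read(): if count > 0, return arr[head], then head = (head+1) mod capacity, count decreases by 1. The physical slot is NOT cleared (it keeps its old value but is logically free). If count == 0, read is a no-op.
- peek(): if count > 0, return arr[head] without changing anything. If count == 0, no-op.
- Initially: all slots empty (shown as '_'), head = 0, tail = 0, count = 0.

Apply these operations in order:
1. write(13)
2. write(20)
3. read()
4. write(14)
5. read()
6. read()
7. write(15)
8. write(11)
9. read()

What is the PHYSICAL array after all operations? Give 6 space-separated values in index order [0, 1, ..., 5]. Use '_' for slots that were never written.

After op 1 (write(13)): arr=[13 _ _ _ _ _] head=0 tail=1 count=1
After op 2 (write(20)): arr=[13 20 _ _ _ _] head=0 tail=2 count=2
After op 3 (read()): arr=[13 20 _ _ _ _] head=1 tail=2 count=1
After op 4 (write(14)): arr=[13 20 14 _ _ _] head=1 tail=3 count=2
After op 5 (read()): arr=[13 20 14 _ _ _] head=2 tail=3 count=1
After op 6 (read()): arr=[13 20 14 _ _ _] head=3 tail=3 count=0
After op 7 (write(15)): arr=[13 20 14 15 _ _] head=3 tail=4 count=1
After op 8 (write(11)): arr=[13 20 14 15 11 _] head=3 tail=5 count=2
After op 9 (read()): arr=[13 20 14 15 11 _] head=4 tail=5 count=1

Answer: 13 20 14 15 11 _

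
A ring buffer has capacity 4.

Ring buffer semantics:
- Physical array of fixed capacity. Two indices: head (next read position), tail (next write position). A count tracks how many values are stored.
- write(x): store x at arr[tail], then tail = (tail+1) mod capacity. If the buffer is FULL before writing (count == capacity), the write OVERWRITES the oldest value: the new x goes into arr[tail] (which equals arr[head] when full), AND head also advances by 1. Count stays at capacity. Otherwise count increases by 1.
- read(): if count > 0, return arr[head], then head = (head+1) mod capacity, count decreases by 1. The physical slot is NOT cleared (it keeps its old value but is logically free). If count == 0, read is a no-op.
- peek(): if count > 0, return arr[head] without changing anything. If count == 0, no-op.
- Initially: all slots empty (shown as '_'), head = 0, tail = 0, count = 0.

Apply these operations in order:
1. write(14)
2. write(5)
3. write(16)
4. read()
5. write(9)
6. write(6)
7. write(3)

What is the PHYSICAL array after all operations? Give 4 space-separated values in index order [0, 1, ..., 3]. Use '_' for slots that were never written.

After op 1 (write(14)): arr=[14 _ _ _] head=0 tail=1 count=1
After op 2 (write(5)): arr=[14 5 _ _] head=0 tail=2 count=2
After op 3 (write(16)): arr=[14 5 16 _] head=0 tail=3 count=3
After op 4 (read()): arr=[14 5 16 _] head=1 tail=3 count=2
After op 5 (write(9)): arr=[14 5 16 9] head=1 tail=0 count=3
After op 6 (write(6)): arr=[6 5 16 9] head=1 tail=1 count=4
After op 7 (write(3)): arr=[6 3 16 9] head=2 tail=2 count=4

Answer: 6 3 16 9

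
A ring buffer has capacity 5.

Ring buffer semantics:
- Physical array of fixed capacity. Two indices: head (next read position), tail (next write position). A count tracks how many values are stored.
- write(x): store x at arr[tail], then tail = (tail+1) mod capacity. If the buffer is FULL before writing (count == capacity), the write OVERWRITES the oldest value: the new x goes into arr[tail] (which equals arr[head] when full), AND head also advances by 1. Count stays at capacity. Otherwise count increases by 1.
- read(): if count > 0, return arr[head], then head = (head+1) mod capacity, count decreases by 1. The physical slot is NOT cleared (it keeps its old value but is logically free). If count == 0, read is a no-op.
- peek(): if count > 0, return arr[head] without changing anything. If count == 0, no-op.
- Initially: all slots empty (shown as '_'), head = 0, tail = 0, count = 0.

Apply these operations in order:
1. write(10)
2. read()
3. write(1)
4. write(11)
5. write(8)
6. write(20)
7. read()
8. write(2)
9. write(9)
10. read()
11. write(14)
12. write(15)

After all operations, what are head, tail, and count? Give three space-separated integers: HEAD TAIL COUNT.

Answer: 4 4 5

Derivation:
After op 1 (write(10)): arr=[10 _ _ _ _] head=0 tail=1 count=1
After op 2 (read()): arr=[10 _ _ _ _] head=1 tail=1 count=0
After op 3 (write(1)): arr=[10 1 _ _ _] head=1 tail=2 count=1
After op 4 (write(11)): arr=[10 1 11 _ _] head=1 tail=3 count=2
After op 5 (write(8)): arr=[10 1 11 8 _] head=1 tail=4 count=3
After op 6 (write(20)): arr=[10 1 11 8 20] head=1 tail=0 count=4
After op 7 (read()): arr=[10 1 11 8 20] head=2 tail=0 count=3
After op 8 (write(2)): arr=[2 1 11 8 20] head=2 tail=1 count=4
After op 9 (write(9)): arr=[2 9 11 8 20] head=2 tail=2 count=5
After op 10 (read()): arr=[2 9 11 8 20] head=3 tail=2 count=4
After op 11 (write(14)): arr=[2 9 14 8 20] head=3 tail=3 count=5
After op 12 (write(15)): arr=[2 9 14 15 20] head=4 tail=4 count=5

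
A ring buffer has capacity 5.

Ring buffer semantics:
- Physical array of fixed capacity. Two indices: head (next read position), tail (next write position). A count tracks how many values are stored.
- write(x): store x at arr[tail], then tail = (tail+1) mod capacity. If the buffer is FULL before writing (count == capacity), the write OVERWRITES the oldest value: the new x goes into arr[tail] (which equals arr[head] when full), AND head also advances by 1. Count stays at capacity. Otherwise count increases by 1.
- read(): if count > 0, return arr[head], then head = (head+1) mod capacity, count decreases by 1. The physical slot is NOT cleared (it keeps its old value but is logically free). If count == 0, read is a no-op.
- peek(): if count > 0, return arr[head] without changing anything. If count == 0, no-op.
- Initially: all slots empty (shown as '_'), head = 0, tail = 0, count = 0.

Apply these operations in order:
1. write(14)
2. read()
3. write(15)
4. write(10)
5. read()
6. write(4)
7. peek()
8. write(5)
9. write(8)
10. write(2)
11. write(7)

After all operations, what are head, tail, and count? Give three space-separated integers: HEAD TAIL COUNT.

Answer: 3 3 5

Derivation:
After op 1 (write(14)): arr=[14 _ _ _ _] head=0 tail=1 count=1
After op 2 (read()): arr=[14 _ _ _ _] head=1 tail=1 count=0
After op 3 (write(15)): arr=[14 15 _ _ _] head=1 tail=2 count=1
After op 4 (write(10)): arr=[14 15 10 _ _] head=1 tail=3 count=2
After op 5 (read()): arr=[14 15 10 _ _] head=2 tail=3 count=1
After op 6 (write(4)): arr=[14 15 10 4 _] head=2 tail=4 count=2
After op 7 (peek()): arr=[14 15 10 4 _] head=2 tail=4 count=2
After op 8 (write(5)): arr=[14 15 10 4 5] head=2 tail=0 count=3
After op 9 (write(8)): arr=[8 15 10 4 5] head=2 tail=1 count=4
After op 10 (write(2)): arr=[8 2 10 4 5] head=2 tail=2 count=5
After op 11 (write(7)): arr=[8 2 7 4 5] head=3 tail=3 count=5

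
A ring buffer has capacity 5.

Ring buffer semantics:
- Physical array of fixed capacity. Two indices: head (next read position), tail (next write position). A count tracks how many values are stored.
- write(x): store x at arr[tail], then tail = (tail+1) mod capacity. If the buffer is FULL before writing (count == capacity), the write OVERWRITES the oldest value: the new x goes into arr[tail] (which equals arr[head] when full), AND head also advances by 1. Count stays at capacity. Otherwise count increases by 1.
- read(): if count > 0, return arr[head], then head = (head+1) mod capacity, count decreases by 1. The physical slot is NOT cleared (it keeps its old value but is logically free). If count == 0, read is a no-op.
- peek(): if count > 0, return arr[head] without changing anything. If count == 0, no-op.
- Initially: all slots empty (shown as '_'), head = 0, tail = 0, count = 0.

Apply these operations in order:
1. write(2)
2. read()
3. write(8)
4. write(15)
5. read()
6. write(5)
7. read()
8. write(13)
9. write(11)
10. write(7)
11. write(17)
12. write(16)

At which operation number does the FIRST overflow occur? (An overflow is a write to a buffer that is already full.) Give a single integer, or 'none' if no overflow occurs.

Answer: 12

Derivation:
After op 1 (write(2)): arr=[2 _ _ _ _] head=0 tail=1 count=1
After op 2 (read()): arr=[2 _ _ _ _] head=1 tail=1 count=0
After op 3 (write(8)): arr=[2 8 _ _ _] head=1 tail=2 count=1
After op 4 (write(15)): arr=[2 8 15 _ _] head=1 tail=3 count=2
After op 5 (read()): arr=[2 8 15 _ _] head=2 tail=3 count=1
After op 6 (write(5)): arr=[2 8 15 5 _] head=2 tail=4 count=2
After op 7 (read()): arr=[2 8 15 5 _] head=3 tail=4 count=1
After op 8 (write(13)): arr=[2 8 15 5 13] head=3 tail=0 count=2
After op 9 (write(11)): arr=[11 8 15 5 13] head=3 tail=1 count=3
After op 10 (write(7)): arr=[11 7 15 5 13] head=3 tail=2 count=4
After op 11 (write(17)): arr=[11 7 17 5 13] head=3 tail=3 count=5
After op 12 (write(16)): arr=[11 7 17 16 13] head=4 tail=4 count=5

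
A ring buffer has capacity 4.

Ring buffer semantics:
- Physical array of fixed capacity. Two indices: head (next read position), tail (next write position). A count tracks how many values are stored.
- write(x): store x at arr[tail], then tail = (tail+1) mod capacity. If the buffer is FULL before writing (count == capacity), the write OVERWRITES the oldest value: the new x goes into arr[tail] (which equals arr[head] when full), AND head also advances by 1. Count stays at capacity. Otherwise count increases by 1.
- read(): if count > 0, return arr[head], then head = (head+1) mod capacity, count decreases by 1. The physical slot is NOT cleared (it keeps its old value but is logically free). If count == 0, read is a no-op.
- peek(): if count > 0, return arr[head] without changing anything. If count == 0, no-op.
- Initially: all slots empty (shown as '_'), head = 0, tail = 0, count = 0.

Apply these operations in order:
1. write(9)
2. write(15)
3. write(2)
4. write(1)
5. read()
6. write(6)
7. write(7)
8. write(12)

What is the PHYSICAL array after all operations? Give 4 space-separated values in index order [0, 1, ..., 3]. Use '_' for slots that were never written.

Answer: 6 7 12 1

Derivation:
After op 1 (write(9)): arr=[9 _ _ _] head=0 tail=1 count=1
After op 2 (write(15)): arr=[9 15 _ _] head=0 tail=2 count=2
After op 3 (write(2)): arr=[9 15 2 _] head=0 tail=3 count=3
After op 4 (write(1)): arr=[9 15 2 1] head=0 tail=0 count=4
After op 5 (read()): arr=[9 15 2 1] head=1 tail=0 count=3
After op 6 (write(6)): arr=[6 15 2 1] head=1 tail=1 count=4
After op 7 (write(7)): arr=[6 7 2 1] head=2 tail=2 count=4
After op 8 (write(12)): arr=[6 7 12 1] head=3 tail=3 count=4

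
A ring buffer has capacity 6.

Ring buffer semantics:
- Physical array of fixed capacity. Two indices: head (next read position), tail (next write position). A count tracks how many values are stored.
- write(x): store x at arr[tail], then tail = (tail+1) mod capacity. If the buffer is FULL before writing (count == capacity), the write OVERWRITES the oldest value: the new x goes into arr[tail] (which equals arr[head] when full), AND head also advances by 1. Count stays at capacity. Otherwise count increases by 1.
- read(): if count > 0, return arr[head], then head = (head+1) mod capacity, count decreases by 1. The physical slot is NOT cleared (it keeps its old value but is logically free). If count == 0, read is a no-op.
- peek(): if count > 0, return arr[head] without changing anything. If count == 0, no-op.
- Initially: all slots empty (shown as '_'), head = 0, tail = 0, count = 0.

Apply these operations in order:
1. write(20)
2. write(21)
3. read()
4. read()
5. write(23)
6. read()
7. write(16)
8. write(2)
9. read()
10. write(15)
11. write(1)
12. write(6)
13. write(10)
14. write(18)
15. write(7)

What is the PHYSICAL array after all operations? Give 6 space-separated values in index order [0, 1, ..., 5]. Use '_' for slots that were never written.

Answer: 1 6 10 18 7 15

Derivation:
After op 1 (write(20)): arr=[20 _ _ _ _ _] head=0 tail=1 count=1
After op 2 (write(21)): arr=[20 21 _ _ _ _] head=0 tail=2 count=2
After op 3 (read()): arr=[20 21 _ _ _ _] head=1 tail=2 count=1
After op 4 (read()): arr=[20 21 _ _ _ _] head=2 tail=2 count=0
After op 5 (write(23)): arr=[20 21 23 _ _ _] head=2 tail=3 count=1
After op 6 (read()): arr=[20 21 23 _ _ _] head=3 tail=3 count=0
After op 7 (write(16)): arr=[20 21 23 16 _ _] head=3 tail=4 count=1
After op 8 (write(2)): arr=[20 21 23 16 2 _] head=3 tail=5 count=2
After op 9 (read()): arr=[20 21 23 16 2 _] head=4 tail=5 count=1
After op 10 (write(15)): arr=[20 21 23 16 2 15] head=4 tail=0 count=2
After op 11 (write(1)): arr=[1 21 23 16 2 15] head=4 tail=1 count=3
After op 12 (write(6)): arr=[1 6 23 16 2 15] head=4 tail=2 count=4
After op 13 (write(10)): arr=[1 6 10 16 2 15] head=4 tail=3 count=5
After op 14 (write(18)): arr=[1 6 10 18 2 15] head=4 tail=4 count=6
After op 15 (write(7)): arr=[1 6 10 18 7 15] head=5 tail=5 count=6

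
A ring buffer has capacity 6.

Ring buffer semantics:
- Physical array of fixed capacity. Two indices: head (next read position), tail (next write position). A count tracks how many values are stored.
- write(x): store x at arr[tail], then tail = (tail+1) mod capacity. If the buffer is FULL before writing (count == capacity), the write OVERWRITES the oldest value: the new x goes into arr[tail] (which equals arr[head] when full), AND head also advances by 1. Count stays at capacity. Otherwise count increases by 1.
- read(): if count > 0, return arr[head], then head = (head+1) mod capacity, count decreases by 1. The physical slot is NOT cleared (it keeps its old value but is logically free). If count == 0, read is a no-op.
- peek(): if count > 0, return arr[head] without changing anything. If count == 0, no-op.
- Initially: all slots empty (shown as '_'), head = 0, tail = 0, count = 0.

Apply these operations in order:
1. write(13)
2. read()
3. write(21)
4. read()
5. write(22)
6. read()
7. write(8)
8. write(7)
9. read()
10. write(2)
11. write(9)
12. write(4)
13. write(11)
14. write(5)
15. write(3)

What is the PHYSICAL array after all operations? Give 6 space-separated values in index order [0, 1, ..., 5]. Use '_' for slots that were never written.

Answer: 9 4 11 5 3 2

Derivation:
After op 1 (write(13)): arr=[13 _ _ _ _ _] head=0 tail=1 count=1
After op 2 (read()): arr=[13 _ _ _ _ _] head=1 tail=1 count=0
After op 3 (write(21)): arr=[13 21 _ _ _ _] head=1 tail=2 count=1
After op 4 (read()): arr=[13 21 _ _ _ _] head=2 tail=2 count=0
After op 5 (write(22)): arr=[13 21 22 _ _ _] head=2 tail=3 count=1
After op 6 (read()): arr=[13 21 22 _ _ _] head=3 tail=3 count=0
After op 7 (write(8)): arr=[13 21 22 8 _ _] head=3 tail=4 count=1
After op 8 (write(7)): arr=[13 21 22 8 7 _] head=3 tail=5 count=2
After op 9 (read()): arr=[13 21 22 8 7 _] head=4 tail=5 count=1
After op 10 (write(2)): arr=[13 21 22 8 7 2] head=4 tail=0 count=2
After op 11 (write(9)): arr=[9 21 22 8 7 2] head=4 tail=1 count=3
After op 12 (write(4)): arr=[9 4 22 8 7 2] head=4 tail=2 count=4
After op 13 (write(11)): arr=[9 4 11 8 7 2] head=4 tail=3 count=5
After op 14 (write(5)): arr=[9 4 11 5 7 2] head=4 tail=4 count=6
After op 15 (write(3)): arr=[9 4 11 5 3 2] head=5 tail=5 count=6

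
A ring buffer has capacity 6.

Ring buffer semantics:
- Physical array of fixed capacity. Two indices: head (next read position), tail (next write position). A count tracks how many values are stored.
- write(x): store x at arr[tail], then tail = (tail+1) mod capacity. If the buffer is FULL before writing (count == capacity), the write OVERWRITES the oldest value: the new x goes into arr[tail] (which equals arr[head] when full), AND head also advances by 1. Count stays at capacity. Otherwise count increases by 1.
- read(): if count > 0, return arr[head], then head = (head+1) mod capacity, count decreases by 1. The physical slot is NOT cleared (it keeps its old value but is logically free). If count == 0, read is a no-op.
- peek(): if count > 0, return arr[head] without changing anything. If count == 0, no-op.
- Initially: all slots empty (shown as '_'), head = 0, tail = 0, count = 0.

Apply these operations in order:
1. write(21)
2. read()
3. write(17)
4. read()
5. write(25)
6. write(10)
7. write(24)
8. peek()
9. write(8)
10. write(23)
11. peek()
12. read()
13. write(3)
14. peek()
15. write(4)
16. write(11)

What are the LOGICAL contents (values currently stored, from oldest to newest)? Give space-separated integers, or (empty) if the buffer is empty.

After op 1 (write(21)): arr=[21 _ _ _ _ _] head=0 tail=1 count=1
After op 2 (read()): arr=[21 _ _ _ _ _] head=1 tail=1 count=0
After op 3 (write(17)): arr=[21 17 _ _ _ _] head=1 tail=2 count=1
After op 4 (read()): arr=[21 17 _ _ _ _] head=2 tail=2 count=0
After op 5 (write(25)): arr=[21 17 25 _ _ _] head=2 tail=3 count=1
After op 6 (write(10)): arr=[21 17 25 10 _ _] head=2 tail=4 count=2
After op 7 (write(24)): arr=[21 17 25 10 24 _] head=2 tail=5 count=3
After op 8 (peek()): arr=[21 17 25 10 24 _] head=2 tail=5 count=3
After op 9 (write(8)): arr=[21 17 25 10 24 8] head=2 tail=0 count=4
After op 10 (write(23)): arr=[23 17 25 10 24 8] head=2 tail=1 count=5
After op 11 (peek()): arr=[23 17 25 10 24 8] head=2 tail=1 count=5
After op 12 (read()): arr=[23 17 25 10 24 8] head=3 tail=1 count=4
After op 13 (write(3)): arr=[23 3 25 10 24 8] head=3 tail=2 count=5
After op 14 (peek()): arr=[23 3 25 10 24 8] head=3 tail=2 count=5
After op 15 (write(4)): arr=[23 3 4 10 24 8] head=3 tail=3 count=6
After op 16 (write(11)): arr=[23 3 4 11 24 8] head=4 tail=4 count=6

Answer: 24 8 23 3 4 11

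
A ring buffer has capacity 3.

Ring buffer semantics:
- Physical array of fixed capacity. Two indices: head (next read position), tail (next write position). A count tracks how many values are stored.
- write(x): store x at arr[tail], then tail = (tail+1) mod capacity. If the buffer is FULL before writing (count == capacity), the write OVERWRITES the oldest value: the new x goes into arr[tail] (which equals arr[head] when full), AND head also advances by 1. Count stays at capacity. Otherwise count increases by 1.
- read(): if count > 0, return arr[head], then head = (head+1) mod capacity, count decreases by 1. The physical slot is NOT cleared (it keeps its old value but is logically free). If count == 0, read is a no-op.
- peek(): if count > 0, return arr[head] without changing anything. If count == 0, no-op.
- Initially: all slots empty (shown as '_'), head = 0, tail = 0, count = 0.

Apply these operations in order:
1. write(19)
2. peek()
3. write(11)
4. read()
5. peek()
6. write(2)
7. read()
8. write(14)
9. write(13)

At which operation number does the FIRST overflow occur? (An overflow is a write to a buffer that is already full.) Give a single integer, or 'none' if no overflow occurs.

After op 1 (write(19)): arr=[19 _ _] head=0 tail=1 count=1
After op 2 (peek()): arr=[19 _ _] head=0 tail=1 count=1
After op 3 (write(11)): arr=[19 11 _] head=0 tail=2 count=2
After op 4 (read()): arr=[19 11 _] head=1 tail=2 count=1
After op 5 (peek()): arr=[19 11 _] head=1 tail=2 count=1
After op 6 (write(2)): arr=[19 11 2] head=1 tail=0 count=2
After op 7 (read()): arr=[19 11 2] head=2 tail=0 count=1
After op 8 (write(14)): arr=[14 11 2] head=2 tail=1 count=2
After op 9 (write(13)): arr=[14 13 2] head=2 tail=2 count=3

Answer: none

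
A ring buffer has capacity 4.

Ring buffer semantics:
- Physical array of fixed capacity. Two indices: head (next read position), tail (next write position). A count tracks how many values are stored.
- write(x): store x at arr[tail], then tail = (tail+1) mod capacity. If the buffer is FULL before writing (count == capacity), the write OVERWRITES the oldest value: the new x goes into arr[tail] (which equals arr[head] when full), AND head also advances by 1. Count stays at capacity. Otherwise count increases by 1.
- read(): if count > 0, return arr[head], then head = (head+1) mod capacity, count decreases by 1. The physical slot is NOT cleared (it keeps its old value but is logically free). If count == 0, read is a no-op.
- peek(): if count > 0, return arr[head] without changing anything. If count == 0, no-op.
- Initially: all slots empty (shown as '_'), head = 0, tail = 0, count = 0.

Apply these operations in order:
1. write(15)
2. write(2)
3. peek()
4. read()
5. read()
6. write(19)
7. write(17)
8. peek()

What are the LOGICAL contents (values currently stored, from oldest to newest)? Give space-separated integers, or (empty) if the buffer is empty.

After op 1 (write(15)): arr=[15 _ _ _] head=0 tail=1 count=1
After op 2 (write(2)): arr=[15 2 _ _] head=0 tail=2 count=2
After op 3 (peek()): arr=[15 2 _ _] head=0 tail=2 count=2
After op 4 (read()): arr=[15 2 _ _] head=1 tail=2 count=1
After op 5 (read()): arr=[15 2 _ _] head=2 tail=2 count=0
After op 6 (write(19)): arr=[15 2 19 _] head=2 tail=3 count=1
After op 7 (write(17)): arr=[15 2 19 17] head=2 tail=0 count=2
After op 8 (peek()): arr=[15 2 19 17] head=2 tail=0 count=2

Answer: 19 17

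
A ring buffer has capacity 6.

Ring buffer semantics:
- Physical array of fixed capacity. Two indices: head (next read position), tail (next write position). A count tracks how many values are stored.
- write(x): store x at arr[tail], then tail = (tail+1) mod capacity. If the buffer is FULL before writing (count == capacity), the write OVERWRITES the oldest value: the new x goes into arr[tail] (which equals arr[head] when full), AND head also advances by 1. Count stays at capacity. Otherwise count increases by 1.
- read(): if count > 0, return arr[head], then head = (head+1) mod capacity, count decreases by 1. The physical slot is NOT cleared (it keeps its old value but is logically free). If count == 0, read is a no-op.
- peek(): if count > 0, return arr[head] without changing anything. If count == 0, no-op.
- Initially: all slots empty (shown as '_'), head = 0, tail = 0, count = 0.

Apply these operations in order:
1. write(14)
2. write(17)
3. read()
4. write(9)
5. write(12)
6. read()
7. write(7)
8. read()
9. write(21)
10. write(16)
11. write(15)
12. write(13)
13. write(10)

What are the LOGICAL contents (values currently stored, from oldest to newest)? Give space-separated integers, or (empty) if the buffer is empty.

Answer: 7 21 16 15 13 10

Derivation:
After op 1 (write(14)): arr=[14 _ _ _ _ _] head=0 tail=1 count=1
After op 2 (write(17)): arr=[14 17 _ _ _ _] head=0 tail=2 count=2
After op 3 (read()): arr=[14 17 _ _ _ _] head=1 tail=2 count=1
After op 4 (write(9)): arr=[14 17 9 _ _ _] head=1 tail=3 count=2
After op 5 (write(12)): arr=[14 17 9 12 _ _] head=1 tail=4 count=3
After op 6 (read()): arr=[14 17 9 12 _ _] head=2 tail=4 count=2
After op 7 (write(7)): arr=[14 17 9 12 7 _] head=2 tail=5 count=3
After op 8 (read()): arr=[14 17 9 12 7 _] head=3 tail=5 count=2
After op 9 (write(21)): arr=[14 17 9 12 7 21] head=3 tail=0 count=3
After op 10 (write(16)): arr=[16 17 9 12 7 21] head=3 tail=1 count=4
After op 11 (write(15)): arr=[16 15 9 12 7 21] head=3 tail=2 count=5
After op 12 (write(13)): arr=[16 15 13 12 7 21] head=3 tail=3 count=6
After op 13 (write(10)): arr=[16 15 13 10 7 21] head=4 tail=4 count=6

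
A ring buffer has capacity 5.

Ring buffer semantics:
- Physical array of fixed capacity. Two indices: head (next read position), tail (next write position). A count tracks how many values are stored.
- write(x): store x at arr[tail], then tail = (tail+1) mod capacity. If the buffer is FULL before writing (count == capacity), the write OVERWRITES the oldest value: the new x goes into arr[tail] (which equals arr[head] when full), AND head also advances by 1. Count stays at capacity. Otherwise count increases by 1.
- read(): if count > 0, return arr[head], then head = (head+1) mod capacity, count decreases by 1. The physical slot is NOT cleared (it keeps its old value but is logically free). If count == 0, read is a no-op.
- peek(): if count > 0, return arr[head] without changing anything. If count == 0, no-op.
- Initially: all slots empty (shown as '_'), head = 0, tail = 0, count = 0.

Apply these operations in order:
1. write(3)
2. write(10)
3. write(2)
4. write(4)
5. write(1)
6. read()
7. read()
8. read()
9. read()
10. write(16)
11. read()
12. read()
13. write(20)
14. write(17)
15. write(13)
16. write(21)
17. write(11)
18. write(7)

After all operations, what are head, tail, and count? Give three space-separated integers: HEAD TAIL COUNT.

After op 1 (write(3)): arr=[3 _ _ _ _] head=0 tail=1 count=1
After op 2 (write(10)): arr=[3 10 _ _ _] head=0 tail=2 count=2
After op 3 (write(2)): arr=[3 10 2 _ _] head=0 tail=3 count=3
After op 4 (write(4)): arr=[3 10 2 4 _] head=0 tail=4 count=4
After op 5 (write(1)): arr=[3 10 2 4 1] head=0 tail=0 count=5
After op 6 (read()): arr=[3 10 2 4 1] head=1 tail=0 count=4
After op 7 (read()): arr=[3 10 2 4 1] head=2 tail=0 count=3
After op 8 (read()): arr=[3 10 2 4 1] head=3 tail=0 count=2
After op 9 (read()): arr=[3 10 2 4 1] head=4 tail=0 count=1
After op 10 (write(16)): arr=[16 10 2 4 1] head=4 tail=1 count=2
After op 11 (read()): arr=[16 10 2 4 1] head=0 tail=1 count=1
After op 12 (read()): arr=[16 10 2 4 1] head=1 tail=1 count=0
After op 13 (write(20)): arr=[16 20 2 4 1] head=1 tail=2 count=1
After op 14 (write(17)): arr=[16 20 17 4 1] head=1 tail=3 count=2
After op 15 (write(13)): arr=[16 20 17 13 1] head=1 tail=4 count=3
After op 16 (write(21)): arr=[16 20 17 13 21] head=1 tail=0 count=4
After op 17 (write(11)): arr=[11 20 17 13 21] head=1 tail=1 count=5
After op 18 (write(7)): arr=[11 7 17 13 21] head=2 tail=2 count=5

Answer: 2 2 5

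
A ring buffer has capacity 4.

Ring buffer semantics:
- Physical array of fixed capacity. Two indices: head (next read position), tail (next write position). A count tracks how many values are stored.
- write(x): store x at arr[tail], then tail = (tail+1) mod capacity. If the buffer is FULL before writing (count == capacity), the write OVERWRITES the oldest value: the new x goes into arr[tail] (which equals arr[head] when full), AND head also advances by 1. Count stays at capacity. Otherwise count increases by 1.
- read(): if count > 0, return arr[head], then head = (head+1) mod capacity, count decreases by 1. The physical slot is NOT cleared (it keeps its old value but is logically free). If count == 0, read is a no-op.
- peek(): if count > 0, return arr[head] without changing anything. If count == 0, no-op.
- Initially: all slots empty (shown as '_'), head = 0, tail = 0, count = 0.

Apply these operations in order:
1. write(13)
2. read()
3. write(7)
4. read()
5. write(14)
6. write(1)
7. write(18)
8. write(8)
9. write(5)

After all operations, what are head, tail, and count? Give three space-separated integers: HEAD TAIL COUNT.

After op 1 (write(13)): arr=[13 _ _ _] head=0 tail=1 count=1
After op 2 (read()): arr=[13 _ _ _] head=1 tail=1 count=0
After op 3 (write(7)): arr=[13 7 _ _] head=1 tail=2 count=1
After op 4 (read()): arr=[13 7 _ _] head=2 tail=2 count=0
After op 5 (write(14)): arr=[13 7 14 _] head=2 tail=3 count=1
After op 6 (write(1)): arr=[13 7 14 1] head=2 tail=0 count=2
After op 7 (write(18)): arr=[18 7 14 1] head=2 tail=1 count=3
After op 8 (write(8)): arr=[18 8 14 1] head=2 tail=2 count=4
After op 9 (write(5)): arr=[18 8 5 1] head=3 tail=3 count=4

Answer: 3 3 4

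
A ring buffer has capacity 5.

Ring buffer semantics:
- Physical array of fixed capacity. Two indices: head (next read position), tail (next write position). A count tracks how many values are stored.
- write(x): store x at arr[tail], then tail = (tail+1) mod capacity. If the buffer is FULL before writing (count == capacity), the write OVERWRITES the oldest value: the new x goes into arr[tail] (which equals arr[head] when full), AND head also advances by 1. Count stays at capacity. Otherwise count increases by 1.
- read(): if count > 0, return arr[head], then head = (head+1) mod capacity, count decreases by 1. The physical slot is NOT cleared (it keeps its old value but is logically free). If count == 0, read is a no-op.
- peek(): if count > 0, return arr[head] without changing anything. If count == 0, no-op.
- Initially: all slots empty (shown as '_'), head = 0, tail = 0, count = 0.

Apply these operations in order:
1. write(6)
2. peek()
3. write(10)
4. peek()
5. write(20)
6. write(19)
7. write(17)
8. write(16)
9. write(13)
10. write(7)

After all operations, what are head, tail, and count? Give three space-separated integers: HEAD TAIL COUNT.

After op 1 (write(6)): arr=[6 _ _ _ _] head=0 tail=1 count=1
After op 2 (peek()): arr=[6 _ _ _ _] head=0 tail=1 count=1
After op 3 (write(10)): arr=[6 10 _ _ _] head=0 tail=2 count=2
After op 4 (peek()): arr=[6 10 _ _ _] head=0 tail=2 count=2
After op 5 (write(20)): arr=[6 10 20 _ _] head=0 tail=3 count=3
After op 6 (write(19)): arr=[6 10 20 19 _] head=0 tail=4 count=4
After op 7 (write(17)): arr=[6 10 20 19 17] head=0 tail=0 count=5
After op 8 (write(16)): arr=[16 10 20 19 17] head=1 tail=1 count=5
After op 9 (write(13)): arr=[16 13 20 19 17] head=2 tail=2 count=5
After op 10 (write(7)): arr=[16 13 7 19 17] head=3 tail=3 count=5

Answer: 3 3 5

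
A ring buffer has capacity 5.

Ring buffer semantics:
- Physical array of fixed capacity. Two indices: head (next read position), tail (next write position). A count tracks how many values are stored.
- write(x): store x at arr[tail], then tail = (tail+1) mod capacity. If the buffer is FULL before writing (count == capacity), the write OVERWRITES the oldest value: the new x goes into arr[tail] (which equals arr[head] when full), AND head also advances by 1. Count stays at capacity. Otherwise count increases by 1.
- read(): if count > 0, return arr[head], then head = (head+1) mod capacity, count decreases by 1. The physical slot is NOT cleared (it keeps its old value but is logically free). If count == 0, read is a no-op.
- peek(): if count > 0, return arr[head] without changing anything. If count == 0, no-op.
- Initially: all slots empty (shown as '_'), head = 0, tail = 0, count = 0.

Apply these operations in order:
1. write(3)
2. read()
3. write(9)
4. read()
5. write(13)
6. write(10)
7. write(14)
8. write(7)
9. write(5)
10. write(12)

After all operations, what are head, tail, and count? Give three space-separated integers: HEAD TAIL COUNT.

Answer: 3 3 5

Derivation:
After op 1 (write(3)): arr=[3 _ _ _ _] head=0 tail=1 count=1
After op 2 (read()): arr=[3 _ _ _ _] head=1 tail=1 count=0
After op 3 (write(9)): arr=[3 9 _ _ _] head=1 tail=2 count=1
After op 4 (read()): arr=[3 9 _ _ _] head=2 tail=2 count=0
After op 5 (write(13)): arr=[3 9 13 _ _] head=2 tail=3 count=1
After op 6 (write(10)): arr=[3 9 13 10 _] head=2 tail=4 count=2
After op 7 (write(14)): arr=[3 9 13 10 14] head=2 tail=0 count=3
After op 8 (write(7)): arr=[7 9 13 10 14] head=2 tail=1 count=4
After op 9 (write(5)): arr=[7 5 13 10 14] head=2 tail=2 count=5
After op 10 (write(12)): arr=[7 5 12 10 14] head=3 tail=3 count=5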